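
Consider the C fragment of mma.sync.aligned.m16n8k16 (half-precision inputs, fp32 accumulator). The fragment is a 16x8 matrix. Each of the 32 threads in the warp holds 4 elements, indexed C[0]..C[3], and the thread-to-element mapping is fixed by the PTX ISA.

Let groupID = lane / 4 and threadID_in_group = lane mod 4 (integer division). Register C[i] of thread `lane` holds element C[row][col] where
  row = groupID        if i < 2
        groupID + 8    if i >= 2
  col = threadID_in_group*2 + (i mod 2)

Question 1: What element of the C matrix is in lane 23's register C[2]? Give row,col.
lane 23: gr=5 (23/4), th=3 (23%4)
i=2: r=5+8=13, c=3*2+0=6

13,6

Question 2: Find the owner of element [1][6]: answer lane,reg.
r=1->g=1,rb=0  c=6->t=3,b0=0
L=1*4+3=7  i=0*2+0=0

7,0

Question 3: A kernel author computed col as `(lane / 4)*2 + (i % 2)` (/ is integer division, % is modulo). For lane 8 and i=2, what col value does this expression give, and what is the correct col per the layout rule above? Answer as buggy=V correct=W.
buggy=4 correct=0

`(lane / 4)*2 + (i % 2)`[8,2]->4
lane 8->8/4=2, 8 mod 4=0
i=2  r:2+8->10  c:2·0+0->0
col: 4 vs 0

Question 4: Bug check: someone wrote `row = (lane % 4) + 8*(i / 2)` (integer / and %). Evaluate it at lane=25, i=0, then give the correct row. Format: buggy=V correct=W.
buggy=1 correct=6

`(lane % 4) + 8*(i / 2)`[25,0]=>1
25: grp=6,tig=1
[0] (6+0,1*2+0) = (6,2)
row: 1 vs 6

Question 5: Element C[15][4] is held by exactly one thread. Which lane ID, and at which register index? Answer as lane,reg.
30,2

r: 15->gid=7,r8=1  c: 4->tid=2,i&1=0
L=7*4+2=30  i=1*2+0=2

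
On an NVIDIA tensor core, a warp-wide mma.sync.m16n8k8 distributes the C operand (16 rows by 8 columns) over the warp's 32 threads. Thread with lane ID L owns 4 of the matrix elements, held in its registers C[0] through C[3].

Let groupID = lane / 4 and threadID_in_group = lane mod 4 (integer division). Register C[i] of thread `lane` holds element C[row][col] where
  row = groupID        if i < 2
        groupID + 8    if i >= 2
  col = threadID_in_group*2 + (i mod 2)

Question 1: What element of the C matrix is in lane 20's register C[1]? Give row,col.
5,1

L=20->gid=20>>2=5, tid=20&3=0
[1]->row 5+0=5  col 0·2+1=1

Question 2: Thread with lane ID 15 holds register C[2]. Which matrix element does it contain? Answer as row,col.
L=15->gid=15>>2=3, tid=15&3=3
[2]->row 3+8=11  col 3·2+0=6

11,6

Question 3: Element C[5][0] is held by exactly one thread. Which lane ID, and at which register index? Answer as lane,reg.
r:5=>grp=5,rB=0  c:0=>tig=0,lo=0
L=5*4+0=20  i=0*2+0=0

20,0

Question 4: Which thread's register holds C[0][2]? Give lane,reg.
1,0

r:0=>grp=0,rB=0  c:2=>tig=1,lo=0
L=0*4+1=1  i=0*2+0=0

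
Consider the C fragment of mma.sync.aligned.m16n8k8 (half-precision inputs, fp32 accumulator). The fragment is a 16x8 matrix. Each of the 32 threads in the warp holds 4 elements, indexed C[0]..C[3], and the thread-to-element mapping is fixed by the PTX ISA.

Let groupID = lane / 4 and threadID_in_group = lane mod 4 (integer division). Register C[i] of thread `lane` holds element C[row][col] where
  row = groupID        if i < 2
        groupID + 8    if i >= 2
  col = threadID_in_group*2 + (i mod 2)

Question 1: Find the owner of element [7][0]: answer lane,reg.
r:7=>grp=7,rB=0  c:0=>tig=0,lo=0
L=7*4+0=28  i=0*2+0=0

28,0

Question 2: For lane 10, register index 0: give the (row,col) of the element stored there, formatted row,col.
lane 10->10/4=2, 10 mod 4=2
i=0  r:2+0->2  c:2·2+0->4

2,4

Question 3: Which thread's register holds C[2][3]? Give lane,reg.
9,1

r=2->g=2,rb=0  c=3->t=1,b0=1
L=2*4+1=9  i=0*2+1=1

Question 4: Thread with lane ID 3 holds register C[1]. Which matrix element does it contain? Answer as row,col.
0,7

lane 3: gr=0 (3/4), th=3 (3%4)
i=1: r=0+0=0, c=3*2+1=7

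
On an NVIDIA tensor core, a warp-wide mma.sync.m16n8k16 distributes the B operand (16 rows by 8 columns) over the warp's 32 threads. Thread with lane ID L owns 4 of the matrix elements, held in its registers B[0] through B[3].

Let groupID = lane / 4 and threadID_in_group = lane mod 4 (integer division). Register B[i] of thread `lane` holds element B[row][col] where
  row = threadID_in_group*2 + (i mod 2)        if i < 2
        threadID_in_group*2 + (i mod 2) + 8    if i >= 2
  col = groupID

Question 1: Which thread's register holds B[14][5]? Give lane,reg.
c: 5->gid=5  r: 14->r8=1,tid=3,i&1=0
L=5*4+3=23  i=1*2+0=2

23,2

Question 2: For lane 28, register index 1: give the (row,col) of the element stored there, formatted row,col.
28: gr=7,th=0
[1] (0*2+1+0,7) = (1,7)

1,7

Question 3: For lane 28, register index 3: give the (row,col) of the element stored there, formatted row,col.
9,7

lane 28⇒28/4=7, 28 mod 4=0
i=3  r:2·0+1+8⇒9  c:7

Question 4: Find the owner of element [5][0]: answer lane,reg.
2,1

c=0->g=0  r=5->rb=0,t=2,b0=1
L=0*4+2=2  i=0*2+1=1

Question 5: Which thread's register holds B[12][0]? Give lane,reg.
c:0=>grp=0  r:12=>rB=1,tig=2,lo=0
L=0*4+2=2  i=1*2+0=2

2,2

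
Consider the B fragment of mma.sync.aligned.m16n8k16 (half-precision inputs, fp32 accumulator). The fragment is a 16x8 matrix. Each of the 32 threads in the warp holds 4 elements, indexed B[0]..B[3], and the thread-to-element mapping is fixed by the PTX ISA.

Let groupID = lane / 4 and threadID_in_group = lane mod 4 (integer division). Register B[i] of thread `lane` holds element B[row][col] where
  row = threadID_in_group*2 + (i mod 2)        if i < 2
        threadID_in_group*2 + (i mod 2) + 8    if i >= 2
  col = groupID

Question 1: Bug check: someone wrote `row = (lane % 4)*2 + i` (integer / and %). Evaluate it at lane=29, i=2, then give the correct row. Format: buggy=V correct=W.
buggy=4 correct=10

`(lane % 4)*2 + i`[29,2]->4
29: g=7,t=1
[2] (1*2+0+8,7) = (10,7)
row: 4 vs 10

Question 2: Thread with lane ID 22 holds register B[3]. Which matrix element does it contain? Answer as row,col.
lane 22: g=5 (22/4), t=2 (22%4)
i=3: r=2*2+1+8=13, c=g=5

13,5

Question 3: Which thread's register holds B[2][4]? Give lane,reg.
17,0

c:4=>grp=4  r:2=>rB=0,tig=1,lo=0
L=4*4+1=17  i=0*2+0=0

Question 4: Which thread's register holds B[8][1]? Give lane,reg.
c=1⇒gr=1  r=8⇒Rb=1,th=0,odd=0
L=1*4+0=4  i=1*2+0=2

4,2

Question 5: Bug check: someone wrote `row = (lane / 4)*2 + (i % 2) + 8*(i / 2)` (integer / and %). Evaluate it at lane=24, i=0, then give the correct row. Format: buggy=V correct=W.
buggy=12 correct=0

`(lane / 4)*2 + (i % 2) + 8*(i / 2)`[24,0]->12
lane 24->24/4=6, 24 mod 4=0
i=0  r:2·0+0+0->0  c:6
row: 12 vs 0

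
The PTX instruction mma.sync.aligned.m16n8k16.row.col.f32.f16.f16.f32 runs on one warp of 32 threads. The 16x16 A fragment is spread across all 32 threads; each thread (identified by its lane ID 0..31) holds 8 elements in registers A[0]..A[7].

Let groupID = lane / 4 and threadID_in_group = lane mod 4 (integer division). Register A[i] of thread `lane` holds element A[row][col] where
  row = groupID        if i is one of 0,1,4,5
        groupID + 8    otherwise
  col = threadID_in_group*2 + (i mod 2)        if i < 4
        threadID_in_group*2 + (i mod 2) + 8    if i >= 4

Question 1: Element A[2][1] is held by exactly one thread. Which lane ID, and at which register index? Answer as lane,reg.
8,1

r: 2->gid=2,r8=0  c: 1->c8=0,tid=0,i&1=1
L=2*4+0=8  i=0*4+0*2+1=1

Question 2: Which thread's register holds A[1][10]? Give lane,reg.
r: 1->gid=1,r8=0  c: 10->c8=1,tid=1,i&1=0
L=1*4+1=5  i=1*4+0*2+0=4

5,4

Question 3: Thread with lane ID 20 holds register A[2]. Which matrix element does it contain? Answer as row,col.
13,0

20: gid=5,tid=0
[2] (5+8,0*2+0+0) = (13,0)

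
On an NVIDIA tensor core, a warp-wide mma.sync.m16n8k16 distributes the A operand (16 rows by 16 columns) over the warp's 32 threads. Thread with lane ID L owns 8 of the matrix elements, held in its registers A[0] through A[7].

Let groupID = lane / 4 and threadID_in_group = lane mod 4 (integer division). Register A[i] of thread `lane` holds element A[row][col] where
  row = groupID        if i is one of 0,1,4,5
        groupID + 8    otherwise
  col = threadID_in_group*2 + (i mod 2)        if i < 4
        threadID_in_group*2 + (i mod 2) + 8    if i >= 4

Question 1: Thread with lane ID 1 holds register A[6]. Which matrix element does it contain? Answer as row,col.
L=1->gid=1>>2=0, tid=1&3=1
[6]->row 0+8=8  col 1·2+0+8=10

8,10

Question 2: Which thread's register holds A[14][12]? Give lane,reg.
r=14→G=6,rhi=1  c=12→chi=1,T=2,p=0
L=6*4+2=26  i=1*4+1*2+0=6

26,6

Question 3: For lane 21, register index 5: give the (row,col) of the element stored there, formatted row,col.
21: G=5,T=1
[5] (5+0,1*2+1+8) = (5,11)

5,11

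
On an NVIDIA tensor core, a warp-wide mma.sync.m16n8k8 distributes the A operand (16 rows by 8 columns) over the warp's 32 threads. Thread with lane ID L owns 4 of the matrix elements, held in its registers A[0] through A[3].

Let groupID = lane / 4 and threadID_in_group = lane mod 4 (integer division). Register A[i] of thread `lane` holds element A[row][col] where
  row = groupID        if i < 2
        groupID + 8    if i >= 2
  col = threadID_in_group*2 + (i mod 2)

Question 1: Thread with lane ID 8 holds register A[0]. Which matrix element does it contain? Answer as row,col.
lane 8→8/4=2, 8 mod 4=0
i=0  r:2+0→2  c:2·0+0→0

2,0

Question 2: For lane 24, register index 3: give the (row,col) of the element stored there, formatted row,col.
14,1

lane 24: grp=6 (24/4), tig=0 (24%4)
i=3: r=6+8=14, c=0*2+1=1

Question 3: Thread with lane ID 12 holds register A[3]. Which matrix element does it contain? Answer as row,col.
11,1

lane 12: gr=3 (12/4), th=0 (12%4)
i=3: r=3+8=11, c=0*2+1=1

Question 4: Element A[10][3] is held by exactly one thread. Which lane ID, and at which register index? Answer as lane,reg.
9,3

r=10->g=2,rb=1  c=3->t=1,b0=1
L=2*4+1=9  i=1*2+1=3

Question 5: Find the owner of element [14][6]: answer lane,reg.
r: 14->gid=6,r8=1  c: 6->tid=3,i&1=0
L=6*4+3=27  i=1*2+0=2

27,2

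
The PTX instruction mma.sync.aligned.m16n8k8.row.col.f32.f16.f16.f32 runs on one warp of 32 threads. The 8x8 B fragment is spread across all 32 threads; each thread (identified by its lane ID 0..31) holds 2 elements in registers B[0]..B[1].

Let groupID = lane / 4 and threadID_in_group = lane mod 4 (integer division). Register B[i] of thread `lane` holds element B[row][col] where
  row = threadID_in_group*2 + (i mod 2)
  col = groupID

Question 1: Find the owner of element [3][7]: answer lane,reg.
29,1

c: 7->gid=7  r: 3->tid=1,i&1=1
L=7*4+1=29  i=1=1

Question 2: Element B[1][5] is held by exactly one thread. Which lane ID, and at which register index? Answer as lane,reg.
c=5->g=5  r=1->t=0,b0=1
L=5*4+0=20  i=1=1

20,1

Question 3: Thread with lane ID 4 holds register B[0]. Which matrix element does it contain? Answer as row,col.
0,1

lane 4: g=1 (4/4), t=0 (4%4)
i=0: r=0*2+0=0, c=g=1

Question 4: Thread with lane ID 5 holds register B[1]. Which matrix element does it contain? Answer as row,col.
lane 5⇒5/4=1, 5 mod 4=1
i=1  r:2·1+1⇒3  c:1

3,1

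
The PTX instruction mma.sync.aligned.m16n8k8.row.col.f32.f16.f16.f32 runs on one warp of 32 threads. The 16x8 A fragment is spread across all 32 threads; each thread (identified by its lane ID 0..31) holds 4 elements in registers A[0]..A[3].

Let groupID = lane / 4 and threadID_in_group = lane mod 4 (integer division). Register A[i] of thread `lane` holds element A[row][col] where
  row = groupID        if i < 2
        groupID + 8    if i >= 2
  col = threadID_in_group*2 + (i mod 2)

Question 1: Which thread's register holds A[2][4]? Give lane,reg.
r=2->g=2,rb=0  c=4->t=2,b0=0
L=2*4+2=10  i=0*2+0=0

10,0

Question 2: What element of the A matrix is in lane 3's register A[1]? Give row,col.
0,7

L=3=>grp=3>>2=0, tig=3&3=3
[1]=>row 0+0=0  col 3·2+1=7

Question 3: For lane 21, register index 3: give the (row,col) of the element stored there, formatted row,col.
13,3

21: G=5,T=1
[3] (5+8,1*2+1) = (13,3)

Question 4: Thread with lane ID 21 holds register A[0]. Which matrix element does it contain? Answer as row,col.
5,2

lane 21→21/4=5, 21 mod 4=1
i=0  r:5+0→5  c:2·1+0→2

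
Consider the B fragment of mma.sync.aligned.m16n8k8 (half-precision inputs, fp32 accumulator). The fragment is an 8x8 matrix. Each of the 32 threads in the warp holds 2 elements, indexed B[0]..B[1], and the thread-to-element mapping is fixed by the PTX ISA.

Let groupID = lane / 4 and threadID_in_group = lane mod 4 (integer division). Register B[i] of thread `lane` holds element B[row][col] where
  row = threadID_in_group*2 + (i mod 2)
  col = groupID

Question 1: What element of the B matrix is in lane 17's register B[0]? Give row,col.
L=17→G=17>>2=4, T=17&3=1
[0]→row 1·2+0=2  col G=4

2,4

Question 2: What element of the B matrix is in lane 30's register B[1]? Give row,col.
5,7

lane 30: G=7 (30/4), T=2 (30%4)
i=1: r=2*2+1=5, c=G=7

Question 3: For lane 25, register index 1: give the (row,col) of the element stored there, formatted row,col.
3,6

lane 25⇒25/4=6, 25 mod 4=1
i=1  r:2·1+1⇒3  c:6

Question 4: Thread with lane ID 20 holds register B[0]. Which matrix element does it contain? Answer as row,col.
0,5

L=20->gid=20>>2=5, tid=20&3=0
[0]->row 0·2+0=0  col gid=5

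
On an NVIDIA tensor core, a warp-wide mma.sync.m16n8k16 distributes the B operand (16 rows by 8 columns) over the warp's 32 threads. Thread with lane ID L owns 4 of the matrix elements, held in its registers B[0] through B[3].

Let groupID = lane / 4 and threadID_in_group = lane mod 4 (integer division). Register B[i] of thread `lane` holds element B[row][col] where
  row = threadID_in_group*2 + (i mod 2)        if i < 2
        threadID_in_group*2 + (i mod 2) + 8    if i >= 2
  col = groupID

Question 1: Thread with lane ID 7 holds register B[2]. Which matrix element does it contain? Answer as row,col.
14,1

lane 7: gid=1 (7/4), tid=3 (7%4)
i=2: r=3*2+0+8=14, c=gid=1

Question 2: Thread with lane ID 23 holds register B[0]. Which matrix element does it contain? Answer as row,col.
lane 23: grp=5 (23/4), tig=3 (23%4)
i=0: r=3*2+0+0=6, c=grp=5

6,5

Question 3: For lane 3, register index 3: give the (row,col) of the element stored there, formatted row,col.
L=3→G=3>>2=0, T=3&3=3
[3]→row 3·2+1+8=15  col G=0

15,0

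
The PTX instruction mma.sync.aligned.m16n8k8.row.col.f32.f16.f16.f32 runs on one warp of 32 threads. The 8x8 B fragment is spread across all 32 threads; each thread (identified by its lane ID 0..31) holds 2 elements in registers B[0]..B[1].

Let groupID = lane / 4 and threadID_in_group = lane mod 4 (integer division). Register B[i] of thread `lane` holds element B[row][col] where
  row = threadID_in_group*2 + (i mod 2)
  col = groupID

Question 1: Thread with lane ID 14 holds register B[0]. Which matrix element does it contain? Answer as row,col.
lane 14: gid=3 (14/4), tid=2 (14%4)
i=0: r=2*2+0=4, c=gid=3

4,3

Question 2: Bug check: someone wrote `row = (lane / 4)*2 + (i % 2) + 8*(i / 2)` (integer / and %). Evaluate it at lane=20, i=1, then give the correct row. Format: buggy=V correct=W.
`(lane / 4)*2 + (i % 2) + 8*(i / 2)`[20,1]->11
20: gid=5,tid=0
[1] (0*2+1,5) = (1,5)
row: 11 vs 1

buggy=11 correct=1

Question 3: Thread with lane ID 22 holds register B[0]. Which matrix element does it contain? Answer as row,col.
lane 22: gid=5 (22/4), tid=2 (22%4)
i=0: r=2*2+0=4, c=gid=5

4,5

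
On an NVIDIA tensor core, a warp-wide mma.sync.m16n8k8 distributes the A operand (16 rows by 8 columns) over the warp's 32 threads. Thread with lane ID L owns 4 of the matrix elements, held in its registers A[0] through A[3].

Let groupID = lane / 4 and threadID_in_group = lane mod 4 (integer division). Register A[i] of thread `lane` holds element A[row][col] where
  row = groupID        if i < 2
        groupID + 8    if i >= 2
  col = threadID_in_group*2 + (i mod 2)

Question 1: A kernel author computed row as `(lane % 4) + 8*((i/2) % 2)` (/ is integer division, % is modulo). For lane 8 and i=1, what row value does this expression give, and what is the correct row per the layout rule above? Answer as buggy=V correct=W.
buggy=0 correct=2

`(lane % 4) + 8*((i/2) % 2)`[8,1]⇒0
L=8⇒gr=8>>2=2, th=8&3=0
[1]⇒row 2+0=2  col 0·2+1=1
row: 0 vs 2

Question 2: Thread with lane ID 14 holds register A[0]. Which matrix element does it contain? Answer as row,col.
3,4

14: grp=3,tig=2
[0] (3+0,2*2+0) = (3,4)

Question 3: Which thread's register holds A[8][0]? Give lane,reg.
0,2

r=8⇒gr=0,Rb=1  c=0⇒th=0,odd=0
L=0*4+0=0  i=1*2+0=2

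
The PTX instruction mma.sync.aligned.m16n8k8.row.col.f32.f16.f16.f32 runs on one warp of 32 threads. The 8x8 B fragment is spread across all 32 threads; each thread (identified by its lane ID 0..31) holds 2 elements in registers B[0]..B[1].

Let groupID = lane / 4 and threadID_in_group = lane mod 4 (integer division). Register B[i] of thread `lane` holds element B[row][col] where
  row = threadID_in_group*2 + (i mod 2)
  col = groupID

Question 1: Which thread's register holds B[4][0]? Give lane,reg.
2,0

c=0→G=0  r=4→T=2,p=0
L=0*4+2=2  i=0=0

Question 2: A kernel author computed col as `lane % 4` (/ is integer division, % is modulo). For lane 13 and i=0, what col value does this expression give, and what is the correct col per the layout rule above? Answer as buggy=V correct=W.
buggy=1 correct=3

`lane % 4`[13,0]=>1
L=13=>grp=13>>2=3, tig=13&3=1
[0]=>row 1·2+0=2  col grp=3
col: 1 vs 3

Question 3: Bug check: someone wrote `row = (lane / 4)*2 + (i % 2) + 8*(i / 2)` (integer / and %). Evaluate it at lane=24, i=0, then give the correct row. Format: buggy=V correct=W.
`(lane / 4)*2 + (i % 2) + 8*(i / 2)`[24,0]→12
lane 24: G=6 (24/4), T=0 (24%4)
i=0: r=0*2+0=0, c=G=6
row: 12 vs 0

buggy=12 correct=0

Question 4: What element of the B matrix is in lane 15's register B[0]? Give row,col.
lane 15=>15/4=3, 15 mod 4=3
i=0  r:2·3+0=>6  c:3

6,3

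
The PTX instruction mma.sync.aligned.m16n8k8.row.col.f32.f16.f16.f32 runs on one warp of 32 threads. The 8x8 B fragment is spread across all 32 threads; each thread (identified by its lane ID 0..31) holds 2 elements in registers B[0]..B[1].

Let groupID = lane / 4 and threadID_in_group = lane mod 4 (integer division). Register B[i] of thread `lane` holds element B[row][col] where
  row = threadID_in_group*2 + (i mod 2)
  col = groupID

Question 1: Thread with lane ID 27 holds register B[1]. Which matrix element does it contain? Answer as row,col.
7,6

L=27->gid=27>>2=6, tid=27&3=3
[1]->row 3·2+1=7  col gid=6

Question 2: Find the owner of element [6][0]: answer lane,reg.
3,0

c: 0->gid=0  r: 6->tid=3,i&1=0
L=0*4+3=3  i=0=0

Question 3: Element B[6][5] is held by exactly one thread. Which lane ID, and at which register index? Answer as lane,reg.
23,0

c=5→G=5  r=6→T=3,p=0
L=5*4+3=23  i=0=0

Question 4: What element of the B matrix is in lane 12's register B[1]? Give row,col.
1,3

12: gr=3,th=0
[1] (0*2+1,3) = (1,3)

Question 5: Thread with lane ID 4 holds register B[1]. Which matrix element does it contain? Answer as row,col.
1,1

lane 4: gid=1 (4/4), tid=0 (4%4)
i=1: r=0*2+1=1, c=gid=1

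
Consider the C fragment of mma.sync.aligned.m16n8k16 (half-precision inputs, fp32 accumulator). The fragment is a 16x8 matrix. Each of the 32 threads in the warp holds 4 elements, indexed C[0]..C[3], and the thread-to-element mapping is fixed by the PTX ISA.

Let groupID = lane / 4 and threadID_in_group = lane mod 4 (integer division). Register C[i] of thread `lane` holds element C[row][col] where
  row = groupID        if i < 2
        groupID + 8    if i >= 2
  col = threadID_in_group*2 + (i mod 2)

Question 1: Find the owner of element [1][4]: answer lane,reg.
6,0

r: 1->gid=1,r8=0  c: 4->tid=2,i&1=0
L=1*4+2=6  i=0*2+0=0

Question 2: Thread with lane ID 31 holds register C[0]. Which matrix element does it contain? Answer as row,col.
L=31→G=31>>2=7, T=31&3=3
[0]→row 7+0=7  col 3·2+0=6

7,6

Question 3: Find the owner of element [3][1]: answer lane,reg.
12,1

r:3=>grp=3,rB=0  c:1=>tig=0,lo=1
L=3*4+0=12  i=0*2+1=1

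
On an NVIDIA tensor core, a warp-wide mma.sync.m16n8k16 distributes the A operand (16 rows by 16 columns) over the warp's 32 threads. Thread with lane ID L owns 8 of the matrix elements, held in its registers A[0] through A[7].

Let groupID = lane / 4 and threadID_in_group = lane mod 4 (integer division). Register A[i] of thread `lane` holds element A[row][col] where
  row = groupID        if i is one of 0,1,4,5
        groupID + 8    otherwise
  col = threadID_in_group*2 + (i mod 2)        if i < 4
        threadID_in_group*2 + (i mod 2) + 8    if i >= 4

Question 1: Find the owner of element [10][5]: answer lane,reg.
10,3

r=10→G=2,rhi=1  c=5→chi=0,T=2,p=1
L=2*4+2=10  i=0*4+1*2+1=3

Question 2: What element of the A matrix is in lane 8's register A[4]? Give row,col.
2,8

lane 8: gr=2 (8/4), th=0 (8%4)
i=4: r=2+0=2, c=0*2+0+8=8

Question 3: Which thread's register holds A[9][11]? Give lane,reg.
5,7

r=9->g=1,rb=1  c=11->cb=1,t=1,b0=1
L=1*4+1=5  i=1*4+1*2+1=7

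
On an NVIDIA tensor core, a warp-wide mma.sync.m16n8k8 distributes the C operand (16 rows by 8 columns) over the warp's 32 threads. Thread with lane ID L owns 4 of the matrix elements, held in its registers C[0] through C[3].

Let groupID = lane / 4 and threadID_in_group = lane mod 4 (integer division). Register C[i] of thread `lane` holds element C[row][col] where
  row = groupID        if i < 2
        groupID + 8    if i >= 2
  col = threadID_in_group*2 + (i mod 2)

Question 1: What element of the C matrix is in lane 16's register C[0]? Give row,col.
4,0

16: grp=4,tig=0
[0] (4+0,0*2+0) = (4,0)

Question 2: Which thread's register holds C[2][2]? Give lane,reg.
9,0

r=2→G=2,rhi=0  c=2→T=1,p=0
L=2*4+1=9  i=0*2+0=0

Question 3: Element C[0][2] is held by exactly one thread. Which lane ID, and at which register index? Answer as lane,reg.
1,0

r=0⇒gr=0,Rb=0  c=2⇒th=1,odd=0
L=0*4+1=1  i=0*2+0=0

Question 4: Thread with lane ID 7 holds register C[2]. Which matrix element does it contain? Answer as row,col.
9,6

lane 7->7/4=1, 7 mod 4=3
i=2  r:1+8->9  c:2·3+0->6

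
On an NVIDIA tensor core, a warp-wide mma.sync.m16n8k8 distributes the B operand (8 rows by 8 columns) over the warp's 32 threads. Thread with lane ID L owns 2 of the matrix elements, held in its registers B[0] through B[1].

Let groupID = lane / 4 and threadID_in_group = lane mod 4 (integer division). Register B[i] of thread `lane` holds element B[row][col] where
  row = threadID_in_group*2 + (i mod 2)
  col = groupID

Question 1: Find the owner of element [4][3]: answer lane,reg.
14,0

c=3->g=3  r=4->t=2,b0=0
L=3*4+2=14  i=0=0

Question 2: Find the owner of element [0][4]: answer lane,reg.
c:4=>grp=4  r:0=>tig=0,lo=0
L=4*4+0=16  i=0=0

16,0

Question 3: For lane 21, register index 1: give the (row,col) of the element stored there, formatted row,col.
lane 21⇒21/4=5, 21 mod 4=1
i=1  r:2·1+1⇒3  c:5

3,5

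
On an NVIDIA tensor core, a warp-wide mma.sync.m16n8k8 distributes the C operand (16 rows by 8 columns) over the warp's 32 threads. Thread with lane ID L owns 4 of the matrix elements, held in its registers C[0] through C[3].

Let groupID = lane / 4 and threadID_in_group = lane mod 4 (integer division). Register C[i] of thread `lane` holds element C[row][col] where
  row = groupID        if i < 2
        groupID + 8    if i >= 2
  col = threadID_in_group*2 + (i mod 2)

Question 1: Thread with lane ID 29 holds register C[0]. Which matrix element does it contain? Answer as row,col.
7,2

lane 29: g=7 (29/4), t=1 (29%4)
i=0: r=7+0=7, c=1*2+0=2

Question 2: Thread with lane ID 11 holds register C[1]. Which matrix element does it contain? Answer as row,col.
2,7

lane 11→11/4=2, 11 mod 4=3
i=1  r:2+0→2  c:2·3+1→7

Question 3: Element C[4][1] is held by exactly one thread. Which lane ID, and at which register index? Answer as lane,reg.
16,1

r:4=>grp=4,rB=0  c:1=>tig=0,lo=1
L=4*4+0=16  i=0*2+1=1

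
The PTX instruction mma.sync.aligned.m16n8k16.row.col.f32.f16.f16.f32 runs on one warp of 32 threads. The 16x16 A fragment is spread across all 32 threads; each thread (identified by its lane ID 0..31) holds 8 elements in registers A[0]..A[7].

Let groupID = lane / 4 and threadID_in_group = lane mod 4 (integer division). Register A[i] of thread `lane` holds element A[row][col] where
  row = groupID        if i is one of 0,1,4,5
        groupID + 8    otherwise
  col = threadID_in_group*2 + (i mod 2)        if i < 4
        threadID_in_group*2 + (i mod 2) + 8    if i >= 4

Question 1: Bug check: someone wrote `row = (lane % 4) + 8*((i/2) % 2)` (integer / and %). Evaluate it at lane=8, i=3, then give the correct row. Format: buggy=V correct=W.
`(lane % 4) + 8*((i/2) % 2)`[8,3]→8
L=8→G=8>>2=2, T=8&3=0
[3]→row 2+8=10  col 0·2+1+0=1
row: 8 vs 10

buggy=8 correct=10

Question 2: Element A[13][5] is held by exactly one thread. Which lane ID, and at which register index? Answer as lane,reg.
22,3

r=13->g=5,rb=1  c=5->cb=0,t=2,b0=1
L=5*4+2=22  i=0*4+1*2+1=3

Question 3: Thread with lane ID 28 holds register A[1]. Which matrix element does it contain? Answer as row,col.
7,1

lane 28→28/4=7, 28 mod 4=0
i=1  r:7+0→7  c:2·0+1+0→1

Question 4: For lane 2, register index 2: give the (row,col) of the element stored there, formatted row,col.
8,4

lane 2->2/4=0, 2 mod 4=2
i=2  r:0+8->8  c:2·2+0+0->4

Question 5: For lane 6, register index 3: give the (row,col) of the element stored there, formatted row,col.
9,5

6: grp=1,tig=2
[3] (1+8,2*2+1+0) = (9,5)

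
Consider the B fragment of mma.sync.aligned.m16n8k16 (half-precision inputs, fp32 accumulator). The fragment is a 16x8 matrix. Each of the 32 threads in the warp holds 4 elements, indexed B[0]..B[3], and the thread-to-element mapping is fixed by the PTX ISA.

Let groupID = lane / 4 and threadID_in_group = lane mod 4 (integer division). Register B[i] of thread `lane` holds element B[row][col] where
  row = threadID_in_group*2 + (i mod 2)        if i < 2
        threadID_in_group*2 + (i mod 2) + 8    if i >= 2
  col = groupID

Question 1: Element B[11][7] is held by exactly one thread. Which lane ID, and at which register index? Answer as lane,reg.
29,3

c:7=>grp=7  r:11=>rB=1,tig=1,lo=1
L=7*4+1=29  i=1*2+1=3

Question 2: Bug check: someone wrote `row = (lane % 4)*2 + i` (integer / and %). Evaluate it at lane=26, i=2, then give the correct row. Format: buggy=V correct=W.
buggy=6 correct=12

`(lane % 4)*2 + i`[26,2]=>6
26: grp=6,tig=2
[2] (2*2+0+8,6) = (12,6)
row: 6 vs 12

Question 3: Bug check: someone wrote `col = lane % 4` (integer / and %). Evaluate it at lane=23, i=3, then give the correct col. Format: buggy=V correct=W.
buggy=3 correct=5

`lane % 4`[23,3]⇒3
23: gr=5,th=3
[3] (3*2+1+8,5) = (15,5)
col: 3 vs 5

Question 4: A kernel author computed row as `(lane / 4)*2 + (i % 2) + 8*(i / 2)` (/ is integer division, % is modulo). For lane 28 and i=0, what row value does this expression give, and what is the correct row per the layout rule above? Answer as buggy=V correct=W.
`(lane / 4)*2 + (i % 2) + 8*(i / 2)`[28,0]→14
lane 28: G=7 (28/4), T=0 (28%4)
i=0: r=0*2+0+0=0, c=G=7
row: 14 vs 0

buggy=14 correct=0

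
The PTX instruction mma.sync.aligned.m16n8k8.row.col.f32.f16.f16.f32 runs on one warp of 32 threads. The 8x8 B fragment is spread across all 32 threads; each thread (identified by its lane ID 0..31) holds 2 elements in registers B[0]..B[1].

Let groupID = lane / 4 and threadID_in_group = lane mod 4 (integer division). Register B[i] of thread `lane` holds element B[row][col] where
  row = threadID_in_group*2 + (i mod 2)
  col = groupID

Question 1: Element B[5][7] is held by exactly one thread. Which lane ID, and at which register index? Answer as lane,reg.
30,1

c=7→G=7  r=5→T=2,p=1
L=7*4+2=30  i=1=1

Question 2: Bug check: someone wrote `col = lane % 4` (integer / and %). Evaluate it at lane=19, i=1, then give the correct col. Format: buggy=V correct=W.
`lane % 4`[19,1]⇒3
lane 19: gr=4 (19/4), th=3 (19%4)
i=1: r=3*2+1=7, c=gr=4
col: 3 vs 4

buggy=3 correct=4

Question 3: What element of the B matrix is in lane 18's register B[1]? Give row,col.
5,4

lane 18: g=4 (18/4), t=2 (18%4)
i=1: r=2*2+1=5, c=g=4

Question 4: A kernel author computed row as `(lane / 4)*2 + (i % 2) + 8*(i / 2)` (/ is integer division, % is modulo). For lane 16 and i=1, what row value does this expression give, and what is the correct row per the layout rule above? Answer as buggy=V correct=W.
`(lane / 4)*2 + (i % 2) + 8*(i / 2)`[16,1]→9
lane 16→16/4=4, 16 mod 4=0
i=1  r:2·0+1→1  c:4
row: 9 vs 1

buggy=9 correct=1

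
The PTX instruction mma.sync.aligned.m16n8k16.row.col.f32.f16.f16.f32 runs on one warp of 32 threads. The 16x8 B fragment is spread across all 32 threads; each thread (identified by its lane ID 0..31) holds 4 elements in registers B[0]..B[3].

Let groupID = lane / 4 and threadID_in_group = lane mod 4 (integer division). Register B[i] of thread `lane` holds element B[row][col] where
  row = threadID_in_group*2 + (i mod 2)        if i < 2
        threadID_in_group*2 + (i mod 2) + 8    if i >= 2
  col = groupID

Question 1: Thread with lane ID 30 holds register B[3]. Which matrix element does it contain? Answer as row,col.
30: G=7,T=2
[3] (2*2+1+8,7) = (13,7)

13,7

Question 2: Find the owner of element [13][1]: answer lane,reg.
c:1=>grp=1  r:13=>rB=1,tig=2,lo=1
L=1*4+2=6  i=1*2+1=3

6,3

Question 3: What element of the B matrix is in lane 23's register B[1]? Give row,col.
7,5

lane 23→23/4=5, 23 mod 4=3
i=1  r:2·3+1+0→7  c:5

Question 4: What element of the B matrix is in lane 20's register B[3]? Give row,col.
9,5

lane 20->20/4=5, 20 mod 4=0
i=3  r:2·0+1+8->9  c:5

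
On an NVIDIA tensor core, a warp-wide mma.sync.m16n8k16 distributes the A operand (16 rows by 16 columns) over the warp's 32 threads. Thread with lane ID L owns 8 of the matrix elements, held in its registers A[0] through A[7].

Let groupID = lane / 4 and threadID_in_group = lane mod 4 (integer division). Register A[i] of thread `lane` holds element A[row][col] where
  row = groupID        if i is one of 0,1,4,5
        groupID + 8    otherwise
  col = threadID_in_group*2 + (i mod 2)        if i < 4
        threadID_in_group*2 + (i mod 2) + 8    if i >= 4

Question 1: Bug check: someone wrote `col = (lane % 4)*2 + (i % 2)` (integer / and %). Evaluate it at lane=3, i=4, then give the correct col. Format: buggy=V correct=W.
`(lane % 4)*2 + (i % 2)`[3,4]⇒6
lane 3⇒3/4=0, 3 mod 4=3
i=4  r:0+0⇒0  c:2·3+0+8⇒14
col: 6 vs 14

buggy=6 correct=14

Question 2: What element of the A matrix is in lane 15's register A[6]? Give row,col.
L=15->gid=15>>2=3, tid=15&3=3
[6]->row 3+8=11  col 3·2+0+8=14

11,14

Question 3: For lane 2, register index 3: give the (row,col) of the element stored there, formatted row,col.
8,5

lane 2→2/4=0, 2 mod 4=2
i=3  r:0+8→8  c:2·2+1+0→5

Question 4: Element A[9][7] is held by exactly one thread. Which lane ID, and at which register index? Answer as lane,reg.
7,3

r=9->g=1,rb=1  c=7->cb=0,t=3,b0=1
L=1*4+3=7  i=0*4+1*2+1=3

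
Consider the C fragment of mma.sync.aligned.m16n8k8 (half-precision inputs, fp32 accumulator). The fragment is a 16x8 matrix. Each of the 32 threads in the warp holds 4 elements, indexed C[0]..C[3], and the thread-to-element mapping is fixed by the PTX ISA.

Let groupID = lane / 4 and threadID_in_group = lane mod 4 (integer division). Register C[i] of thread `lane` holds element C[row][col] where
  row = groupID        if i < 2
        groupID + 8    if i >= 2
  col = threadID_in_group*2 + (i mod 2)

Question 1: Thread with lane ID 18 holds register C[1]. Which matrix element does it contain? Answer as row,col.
4,5

18: g=4,t=2
[1] (4+0,2*2+1) = (4,5)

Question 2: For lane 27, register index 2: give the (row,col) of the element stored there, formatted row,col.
14,6

L=27=>grp=27>>2=6, tig=27&3=3
[2]=>row 6+8=14  col 3·2+0=6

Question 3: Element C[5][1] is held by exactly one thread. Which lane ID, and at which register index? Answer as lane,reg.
20,1

r=5->g=5,rb=0  c=1->t=0,b0=1
L=5*4+0=20  i=0*2+1=1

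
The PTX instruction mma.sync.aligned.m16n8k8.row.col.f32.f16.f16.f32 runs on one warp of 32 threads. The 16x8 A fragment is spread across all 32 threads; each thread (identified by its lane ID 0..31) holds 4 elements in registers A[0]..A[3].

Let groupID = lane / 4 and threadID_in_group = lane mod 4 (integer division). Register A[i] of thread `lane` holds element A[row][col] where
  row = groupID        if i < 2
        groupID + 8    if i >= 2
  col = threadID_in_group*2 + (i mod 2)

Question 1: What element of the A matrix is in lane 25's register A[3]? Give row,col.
14,3

lane 25: grp=6 (25/4), tig=1 (25%4)
i=3: r=6+8=14, c=1*2+1=3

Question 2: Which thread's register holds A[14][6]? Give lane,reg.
r:14=>grp=6,rB=1  c:6=>tig=3,lo=0
L=6*4+3=27  i=1*2+0=2

27,2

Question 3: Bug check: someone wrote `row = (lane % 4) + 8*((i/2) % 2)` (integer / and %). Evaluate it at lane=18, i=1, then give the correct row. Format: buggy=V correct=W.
`(lane % 4) + 8*((i/2) % 2)`[18,1]->2
L=18->g=18>>2=4, t=18&3=2
[1]->row 4+0=4  col 2·2+1=5
row: 2 vs 4

buggy=2 correct=4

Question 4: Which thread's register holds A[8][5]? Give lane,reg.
r=8→G=0,rhi=1  c=5→T=2,p=1
L=0*4+2=2  i=1*2+1=3

2,3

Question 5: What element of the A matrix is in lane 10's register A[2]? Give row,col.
L=10->gid=10>>2=2, tid=10&3=2
[2]->row 2+8=10  col 2·2+0=4

10,4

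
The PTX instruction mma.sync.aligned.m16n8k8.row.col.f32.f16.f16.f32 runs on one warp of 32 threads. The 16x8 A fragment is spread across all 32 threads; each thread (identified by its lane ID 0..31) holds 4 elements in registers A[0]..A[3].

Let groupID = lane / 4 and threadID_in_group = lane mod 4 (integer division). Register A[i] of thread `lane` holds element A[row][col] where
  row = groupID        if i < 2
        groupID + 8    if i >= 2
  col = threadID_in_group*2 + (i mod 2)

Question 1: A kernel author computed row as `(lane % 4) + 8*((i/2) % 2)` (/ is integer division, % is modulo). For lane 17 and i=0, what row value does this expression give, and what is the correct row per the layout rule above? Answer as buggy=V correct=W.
`(lane % 4) + 8*((i/2) % 2)`[17,0]→1
17: G=4,T=1
[0] (4+0,1*2+0) = (4,2)
row: 1 vs 4

buggy=1 correct=4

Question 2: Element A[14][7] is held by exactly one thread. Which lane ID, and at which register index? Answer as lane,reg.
27,3

r=14⇒gr=6,Rb=1  c=7⇒th=3,odd=1
L=6*4+3=27  i=1*2+1=3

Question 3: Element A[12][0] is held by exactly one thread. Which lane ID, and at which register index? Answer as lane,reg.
r=12⇒gr=4,Rb=1  c=0⇒th=0,odd=0
L=4*4+0=16  i=1*2+0=2

16,2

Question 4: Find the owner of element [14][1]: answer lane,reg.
24,3

r=14⇒gr=6,Rb=1  c=1⇒th=0,odd=1
L=6*4+0=24  i=1*2+1=3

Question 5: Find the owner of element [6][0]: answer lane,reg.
24,0

r:6=>grp=6,rB=0  c:0=>tig=0,lo=0
L=6*4+0=24  i=0*2+0=0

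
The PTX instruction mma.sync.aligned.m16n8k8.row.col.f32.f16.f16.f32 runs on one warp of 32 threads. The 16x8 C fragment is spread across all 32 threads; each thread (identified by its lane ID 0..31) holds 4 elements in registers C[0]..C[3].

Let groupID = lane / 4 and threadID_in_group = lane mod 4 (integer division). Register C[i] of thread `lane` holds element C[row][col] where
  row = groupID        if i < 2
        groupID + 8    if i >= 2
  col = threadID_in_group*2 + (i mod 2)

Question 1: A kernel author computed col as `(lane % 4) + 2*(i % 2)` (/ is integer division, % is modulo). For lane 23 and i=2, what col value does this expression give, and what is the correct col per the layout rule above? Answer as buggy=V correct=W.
`(lane % 4) + 2*(i % 2)`[23,2]→3
L=23→G=23>>2=5, T=23&3=3
[2]→row 5+8=13  col 3·2+0=6
col: 3 vs 6

buggy=3 correct=6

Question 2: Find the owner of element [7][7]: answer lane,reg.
r:7=>grp=7,rB=0  c:7=>tig=3,lo=1
L=7*4+3=31  i=0*2+1=1

31,1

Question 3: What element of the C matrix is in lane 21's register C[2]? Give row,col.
lane 21⇒21/4=5, 21 mod 4=1
i=2  r:5+8⇒13  c:2·1+0⇒2

13,2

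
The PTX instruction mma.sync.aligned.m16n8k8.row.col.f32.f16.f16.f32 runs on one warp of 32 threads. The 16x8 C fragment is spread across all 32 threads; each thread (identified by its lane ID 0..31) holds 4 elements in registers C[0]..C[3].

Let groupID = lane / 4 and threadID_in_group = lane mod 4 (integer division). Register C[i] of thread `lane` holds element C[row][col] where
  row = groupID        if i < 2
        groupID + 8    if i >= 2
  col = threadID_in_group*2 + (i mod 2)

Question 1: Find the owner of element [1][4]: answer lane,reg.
6,0

r=1⇒gr=1,Rb=0  c=4⇒th=2,odd=0
L=1*4+2=6  i=0*2+0=0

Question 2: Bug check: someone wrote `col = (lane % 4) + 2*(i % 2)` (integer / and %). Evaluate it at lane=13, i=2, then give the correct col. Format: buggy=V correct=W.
buggy=1 correct=2

`(lane % 4) + 2*(i % 2)`[13,2]->1
13: g=3,t=1
[2] (3+8,1*2+0) = (11,2)
col: 1 vs 2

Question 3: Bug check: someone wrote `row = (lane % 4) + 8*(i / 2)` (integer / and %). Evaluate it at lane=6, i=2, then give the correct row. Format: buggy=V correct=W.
buggy=10 correct=9

`(lane % 4) + 8*(i / 2)`[6,2]->10
lane 6->6/4=1, 6 mod 4=2
i=2  r:1+8->9  c:2·2+0->4
row: 10 vs 9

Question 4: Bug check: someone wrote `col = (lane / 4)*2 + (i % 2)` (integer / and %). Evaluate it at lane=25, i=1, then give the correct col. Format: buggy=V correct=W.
buggy=13 correct=3

`(lane / 4)*2 + (i % 2)`[25,1]->13
lane 25: gid=6 (25/4), tid=1 (25%4)
i=1: r=6+0=6, c=1*2+1=3
col: 13 vs 3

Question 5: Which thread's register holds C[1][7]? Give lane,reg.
7,1

r:1=>grp=1,rB=0  c:7=>tig=3,lo=1
L=1*4+3=7  i=0*2+1=1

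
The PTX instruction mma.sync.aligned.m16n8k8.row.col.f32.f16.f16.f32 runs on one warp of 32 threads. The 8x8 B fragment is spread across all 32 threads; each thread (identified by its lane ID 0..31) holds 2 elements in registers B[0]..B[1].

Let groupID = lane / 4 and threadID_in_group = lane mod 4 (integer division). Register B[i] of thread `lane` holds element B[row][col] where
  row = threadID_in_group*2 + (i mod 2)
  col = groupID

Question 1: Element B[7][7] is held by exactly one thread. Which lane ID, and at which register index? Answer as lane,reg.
c=7⇒gr=7  r=7⇒th=3,odd=1
L=7*4+3=31  i=1=1

31,1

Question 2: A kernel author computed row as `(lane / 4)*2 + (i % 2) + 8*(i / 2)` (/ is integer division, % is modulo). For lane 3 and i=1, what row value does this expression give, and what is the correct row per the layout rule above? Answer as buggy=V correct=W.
buggy=1 correct=7

`(lane / 4)*2 + (i % 2) + 8*(i / 2)`[3,1]→1
lane 3→3/4=0, 3 mod 4=3
i=1  r:2·3+1→7  c:0
row: 1 vs 7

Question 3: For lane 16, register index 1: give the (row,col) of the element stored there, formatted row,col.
1,4

16: gr=4,th=0
[1] (0*2+1,4) = (1,4)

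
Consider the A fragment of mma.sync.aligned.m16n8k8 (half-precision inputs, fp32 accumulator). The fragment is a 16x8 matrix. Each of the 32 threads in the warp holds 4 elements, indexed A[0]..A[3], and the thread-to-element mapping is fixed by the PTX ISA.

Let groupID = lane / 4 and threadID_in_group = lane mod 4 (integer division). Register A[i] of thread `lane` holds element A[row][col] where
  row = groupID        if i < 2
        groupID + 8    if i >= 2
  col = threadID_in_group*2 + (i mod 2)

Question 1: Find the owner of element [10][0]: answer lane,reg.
8,2

r=10->g=2,rb=1  c=0->t=0,b0=0
L=2*4+0=8  i=1*2+0=2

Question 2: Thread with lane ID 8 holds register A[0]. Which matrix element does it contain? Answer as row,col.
lane 8=>8/4=2, 8 mod 4=0
i=0  r:2+0=>2  c:2·0+0=>0

2,0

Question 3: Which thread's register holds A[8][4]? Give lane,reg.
r:8=>grp=0,rB=1  c:4=>tig=2,lo=0
L=0*4+2=2  i=1*2+0=2

2,2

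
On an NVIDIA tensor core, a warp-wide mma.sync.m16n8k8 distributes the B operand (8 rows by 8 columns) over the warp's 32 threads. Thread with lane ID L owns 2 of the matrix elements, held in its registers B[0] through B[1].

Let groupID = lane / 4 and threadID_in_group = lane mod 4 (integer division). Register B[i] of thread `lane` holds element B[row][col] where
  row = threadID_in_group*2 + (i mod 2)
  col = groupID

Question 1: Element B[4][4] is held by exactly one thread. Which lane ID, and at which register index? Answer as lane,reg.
18,0

c=4->g=4  r=4->t=2,b0=0
L=4*4+2=18  i=0=0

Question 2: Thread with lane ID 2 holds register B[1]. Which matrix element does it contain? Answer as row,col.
5,0

lane 2⇒2/4=0, 2 mod 4=2
i=1  r:2·2+1⇒5  c:0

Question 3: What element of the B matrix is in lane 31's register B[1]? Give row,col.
7,7

lane 31: g=7 (31/4), t=3 (31%4)
i=1: r=3*2+1=7, c=g=7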